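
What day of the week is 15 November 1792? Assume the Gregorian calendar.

Doomsday rule: the anchor day for the 1700s is Sunday. For year 92: 92÷12 = 7 r 8, and 8÷4 = 2, so 7+8+2 = 17.
Sunday + 17 ≡ Wednesday — that's 1792's doomsday.
In November the doomsday date is Nov 7.
Nov 15 is 8 days after Nov 7; 8 mod 7 = 1, so Wednesday + 1 = Thursday.

Thursday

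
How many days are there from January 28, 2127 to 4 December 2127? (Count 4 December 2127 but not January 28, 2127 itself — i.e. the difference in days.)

310

Jan 28, 2127 → Feb 28, 2127: 31 days (January has 31).
Feb 28, 2127 → Mar 28, 2127: 28 days (February has 28).
Mar 28, 2127 → Apr 28, 2127: 31 days (March has 31).
Apr 28, 2127 → May 28, 2127: 30 days (April has 30).
May 28, 2127 → Jun 28, 2127: 31 days (May has 31).
Jun 28, 2127 → Jul 28, 2127: 30 days (June has 30).
Jul 28, 2127 → Aug 28, 2127: 31 days (July has 31).
Aug 28, 2127 → Sep 28, 2127: 31 days (August has 31).
Sep 28, 2127 → Oct 28, 2127: 30 days (September has 30).
Oct 28, 2127 → Nov 28, 2127: 31 days (October has 31).
Nov 28, 2127 → Dec 4, 2127: 6 days.
Total: 310 days.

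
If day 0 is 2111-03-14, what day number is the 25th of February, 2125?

Mar 14, 2111 → Mar 14, 2112: 366 days (Feb 29, 2112 is in that span).
Mar 14, 2112 → Mar 14, 2113: 365 days.
Mar 14, 2113 → Mar 14, 2114: 365 days.
Mar 14, 2114 → Mar 14, 2115: 365 days.
Mar 14, 2115 → Mar 14, 2116: 366 days (Feb 29, 2116 is in that span).
Mar 14, 2116 → Mar 14, 2117: 365 days.
Mar 14, 2117 → Mar 14, 2118: 365 days.
Mar 14, 2118 → Mar 14, 2119: 365 days.
Mar 14, 2119 → Mar 14, 2120: 366 days (Feb 29, 2120 is in that span).
Mar 14, 2120 → Mar 14, 2121: 365 days.
Mar 14, 2121 → Mar 14, 2122: 365 days.
Mar 14, 2122 → Mar 14, 2123: 365 days.
Mar 14, 2123 → Mar 14, 2124: 366 days (Feb 29, 2124 is in that span).
Mar 14, 2124 → Apr 14, 2124: 31 days (March has 31).
Apr 14, 2124 → May 14, 2124: 30 days (April has 30).
May 14, 2124 → Jun 14, 2124: 31 days (May has 31).
Jun 14, 2124 → Jul 14, 2124: 30 days (June has 30).
Jul 14, 2124 → Aug 14, 2124: 31 days (July has 31).
Aug 14, 2124 → Sep 14, 2124: 31 days (August has 31).
Sep 14, 2124 → Oct 14, 2124: 30 days (September has 30).
Oct 14, 2124 → Nov 14, 2124: 31 days (October has 31).
Nov 14, 2124 → Dec 14, 2124: 30 days (November has 30).
Dec 14, 2124 → Jan 14, 2125: 31 days (December has 31).
Jan 14, 2125 → Feb 14, 2125: 31 days (January has 31).
Feb 14, 2125 → Feb 25, 2125: 11 days.
Total: 5097 days.

5097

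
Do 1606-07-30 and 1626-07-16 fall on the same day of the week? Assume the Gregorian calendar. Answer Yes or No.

No

From Jul 30, 1606 to Jul 16, 1626 is 7291 days.
7291 mod 7 = 4, so they are different weekdays.
(Jul 30, 1606 is a Sunday; Jul 16, 1626 is a Thursday.)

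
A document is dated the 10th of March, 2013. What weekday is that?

Doomsday rule: the anchor day for the 2000s is Tuesday. For year 13: 13÷12 = 1 r 1, and 1÷4 = 0, so 1+1+0 = 2.
Tuesday + 2 ≡ Thursday — that's 2013's doomsday.
In March the doomsday date is Mar 14.
Mar 10 is 4 days before Mar 14; 4 mod 7 = 4, so Thursday − 4 = Sunday.

Sunday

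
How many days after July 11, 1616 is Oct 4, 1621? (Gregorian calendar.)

1911

Jul 11, 1616 → Jul 11, 1617: 365 days.
Jul 11, 1617 → Jul 11, 1618: 365 days.
Jul 11, 1618 → Jul 11, 1619: 365 days.
Jul 11, 1619 → Jul 11, 1620: 366 days (Feb 29, 1620 is in that span).
Jul 11, 1620 → Jul 11, 1621: 365 days.
Jul 11, 1621 → Aug 11, 1621: 31 days (July has 31).
Aug 11, 1621 → Sep 11, 1621: 31 days (August has 31).
Sep 11, 1621 → Oct 4, 1621: 23 days.
Total: 1911 days.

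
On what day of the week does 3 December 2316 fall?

Sunday

Doomsday rule: the anchor day for the 2300s is Wednesday. For year 16: 16÷12 = 1 r 4, and 4÷4 = 1, so 1+4+1 = 6.
Wednesday + 6 ≡ Tuesday — that's 2316's doomsday.
In December the doomsday date is Dec 12.
Dec 3 is 9 days before Dec 12; 9 mod 7 = 2, so Tuesday − 2 = Sunday.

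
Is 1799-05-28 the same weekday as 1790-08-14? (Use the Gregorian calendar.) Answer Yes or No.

From Aug 14, 1790 to May 28, 1799 is 3209 days.
3209 mod 7 = 3, so they are different weekdays.
(Aug 14, 1790 is a Saturday; May 28, 1799 is a Tuesday.)

No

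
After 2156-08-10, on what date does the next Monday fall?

August 16, 2156

Aug 10, 2156 is a Tuesday.
From Tuesday to the next Monday is 6 days.
Aug 10, 2156 + 6 = Aug 16, 2156.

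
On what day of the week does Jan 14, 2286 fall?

Doomsday rule: the anchor day for the 2200s is Friday. For year 86: 86÷12 = 7 r 2, and 2÷4 = 0, so 7+2+0 = 9.
Friday + 9 ≡ Sunday — that's 2286's doomsday.
In January the doomsday date is Jan 3 (2286 is not a leap year).
Jan 14 is 11 days after Jan 3; 11 mod 7 = 4, so Sunday + 4 = Thursday.

Thursday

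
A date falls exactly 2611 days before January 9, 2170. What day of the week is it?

First find the weekday of Jan 9, 2170. Doomsday rule: the anchor day for the 2100s is Sunday. For year 70: 70÷12 = 5 r 10, and 10÷4 = 2, so 5+10+2 = 17.
Sunday + 17 ≡ Wednesday — that's 2170's doomsday.
In January the doomsday date is Jan 3 (2170 is not a leap year).
Jan 9 is 6 days after Jan 3; 6 mod 7 = 6, so Wednesday + 6 = Tuesday.
2611 mod 7 = 0, so 2611 days before a Tuesday is Tuesday − 0 = Tuesday.

Tuesday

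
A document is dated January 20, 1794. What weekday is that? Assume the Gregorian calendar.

Monday

Doomsday rule: the anchor day for the 1700s is Sunday. For year 94: 94÷12 = 7 r 10, and 10÷4 = 2, so 7+10+2 = 19.
Sunday + 19 ≡ Friday — that's 1794's doomsday.
In January the doomsday date is Jan 3 (1794 is not a leap year).
Jan 20 is 17 days after Jan 3; 17 mod 7 = 3, so Friday + 3 = Monday.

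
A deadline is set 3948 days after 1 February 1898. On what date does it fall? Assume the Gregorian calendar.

November 24, 1908

+365 (one year) → Feb 1, 1899 (3583 left).
+365 (one year) → Feb 1, 1900 (3218 left).
+365 (one year) → Feb 1, 1901 (2853 left).
+365 (one year) → Feb 1, 1902 (2488 left).
+365 (one year) → Feb 1, 1903 (2123 left).
+365 (one year) → Feb 1, 1904 (1758 left).
+366 (one year; includes Feb 29, 1904) → Feb 1, 1905 (1392 left).
+365 (one year) → Feb 1, 1906 (1027 left).
+365 (one year) → Feb 1, 1907 (662 left).
+365 (one year) → Feb 1, 1908 (297 left).
Feb has 29 days: +29 → Mar 1, 1908 (268 left).
Mar has 31 days: +31 → Apr 1, 1908 (237 left).
Apr has 30 days: +30 → May 1, 1908 (207 left).
May has 31 days: +31 → Jun 1, 1908 (176 left).
Jun has 30 days: +30 → Jul 1, 1908 (146 left).
Jul has 31 days: +31 → Aug 1, 1908 (115 left).
Aug has 31 days: +31 → Sep 1, 1908 (84 left).
Sep has 30 days: +30 → Oct 1, 1908 (54 left).
Oct has 31 days: +31 → Nov 1, 1908 (23 left).
+23 → Nov 24, 1908.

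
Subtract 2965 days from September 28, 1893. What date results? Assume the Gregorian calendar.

−365 (one year) → Sep 28, 1892 (2600 left).
−366 (one year; includes Feb 29, 1892) → Sep 28, 1891 (2234 left).
−365 (one year) → Sep 28, 1890 (1869 left).
−365 (one year) → Sep 28, 1889 (1504 left).
−365 (one year) → Sep 28, 1888 (1139 left).
−366 (one year; includes Feb 29, 1888) → Sep 28, 1887 (773 left).
−365 (one year) → Sep 28, 1886 (408 left).
−365 (one year) → Sep 28, 1885 (43 left).
−28 → Aug 31, 1885 (end of Aug, 31 days; 15 left).
−15 → Aug 16, 1885.

August 16, 1885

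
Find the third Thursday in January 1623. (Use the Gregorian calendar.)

January 1, 1623 is a Sunday.
The first Thursday is therefore January 5 (4 days later).
The third Thursday is 5 + 2×7 = January 19.

January 19, 1623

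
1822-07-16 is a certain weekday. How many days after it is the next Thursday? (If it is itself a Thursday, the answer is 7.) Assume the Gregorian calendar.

Jul 16, 1822 is a Tuesday.
From Tuesday to the next Thursday is 2 days.

2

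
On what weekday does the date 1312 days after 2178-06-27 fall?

Jun 27, 2178 is a Saturday.
1312 mod 7 = 3, so 1312 days after a Saturday is Saturday + 3 = Tuesday.

Tuesday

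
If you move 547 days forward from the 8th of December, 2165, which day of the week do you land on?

Monday

First find the weekday of Dec 8, 2165. Doomsday rule: the anchor day for the 2100s is Sunday. For year 65: 65÷12 = 5 r 5, and 5÷4 = 1, so 5+5+1 = 11.
Sunday + 11 ≡ Thursday — that's 2165's doomsday.
In December the doomsday date is Dec 12.
Dec 8 is 4 days before Dec 12; 4 mod 7 = 4, so Thursday − 4 = Sunday.
547 mod 7 = 1, so 547 days after a Sunday is Sunday + 1 = Monday.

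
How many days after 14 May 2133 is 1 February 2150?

May 14, 2133 → May 14, 2134: 365 days.
May 14, 2134 → May 14, 2135: 365 days.
May 14, 2135 → May 14, 2136: 366 days (Feb 29, 2136 is in that span).
May 14, 2136 → May 14, 2137: 365 days.
May 14, 2137 → May 14, 2138: 365 days.
May 14, 2138 → May 14, 2139: 365 days.
May 14, 2139 → May 14, 2140: 366 days (Feb 29, 2140 is in that span).
May 14, 2140 → May 14, 2141: 365 days.
May 14, 2141 → May 14, 2142: 365 days.
May 14, 2142 → May 14, 2143: 365 days.
May 14, 2143 → May 14, 2144: 366 days (Feb 29, 2144 is in that span).
May 14, 2144 → May 14, 2145: 365 days.
May 14, 2145 → May 14, 2146: 365 days.
May 14, 2146 → May 14, 2147: 365 days.
May 14, 2147 → May 14, 2148: 366 days (Feb 29, 2148 is in that span).
May 14, 2148 → May 14, 2149: 365 days.
May 14, 2149 → Jun 14, 2149: 31 days (May has 31).
Jun 14, 2149 → Jul 14, 2149: 30 days (June has 30).
Jul 14, 2149 → Aug 14, 2149: 31 days (July has 31).
Aug 14, 2149 → Sep 14, 2149: 31 days (August has 31).
Sep 14, 2149 → Oct 14, 2149: 30 days (September has 30).
Oct 14, 2149 → Nov 14, 2149: 31 days (October has 31).
Nov 14, 2149 → Dec 14, 2149: 30 days (November has 30).
Dec 14, 2149 → Jan 14, 2150: 31 days (December has 31).
Jan 14, 2150 → Feb 1, 2150: 18 days.
Total: 6107 days.

6107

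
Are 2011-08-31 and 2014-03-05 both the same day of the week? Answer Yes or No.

From Aug 31, 2011 to Mar 5, 2014 is 917 days.
917 mod 7 = 0, so they are the same weekday.
(Aug 31, 2011 is a Wednesday; Mar 5, 2014 is a Wednesday.)

Yes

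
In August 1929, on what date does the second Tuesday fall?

August 1, 1929 is a Thursday.
The first Tuesday is therefore August 6 (5 days later).
The second Tuesday is 6 + 1×7 = August 13.

August 13, 1929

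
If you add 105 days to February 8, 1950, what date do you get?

May 24, 1950

Feb has 28 days: +21 → Mar 1, 1950 (84 left).
Mar has 31 days: +31 → Apr 1, 1950 (53 left).
Apr has 30 days: +30 → May 1, 1950 (23 left).
+23 → May 24, 1950.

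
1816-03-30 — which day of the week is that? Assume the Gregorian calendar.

January 1, 1816 is a Monday.
Jan 1, 1816 → Feb 1, 1816: 31 days (January has 31).
Feb 1, 1816 → Mar 1, 1816: 29 days (February has 29).
Mar 1, 1816 → Mar 30, 1816: 29 days.
Total: 89 days.
89 mod 7 = 5, so Monday + 5 = Saturday.

Saturday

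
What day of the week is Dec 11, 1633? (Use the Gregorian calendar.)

Sunday

Doomsday rule: the anchor day for the 1600s is Tuesday. For year 33: 33÷12 = 2 r 9, and 9÷4 = 2, so 2+9+2 = 13.
Tuesday + 13 ≡ Monday — that's 1633's doomsday.
In December the doomsday date is Dec 12.
Dec 11 is 1 day before Dec 12; 1 mod 7 = 1, so Monday − 1 = Sunday.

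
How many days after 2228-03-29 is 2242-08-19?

Mar 29, 2228 → Mar 29, 2229: 365 days.
Mar 29, 2229 → Mar 29, 2230: 365 days.
Mar 29, 2230 → Mar 29, 2231: 365 days.
Mar 29, 2231 → Mar 29, 2232: 366 days (Feb 29, 2232 is in that span).
Mar 29, 2232 → Mar 29, 2233: 365 days.
Mar 29, 2233 → Mar 29, 2234: 365 days.
Mar 29, 2234 → Mar 29, 2235: 365 days.
Mar 29, 2235 → Mar 29, 2236: 366 days (Feb 29, 2236 is in that span).
Mar 29, 2236 → Mar 29, 2237: 365 days.
Mar 29, 2237 → Mar 29, 2238: 365 days.
Mar 29, 2238 → Mar 29, 2239: 365 days.
Mar 29, 2239 → Mar 29, 2240: 366 days (Feb 29, 2240 is in that span).
Mar 29, 2240 → Mar 29, 2241: 365 days.
Mar 29, 2241 → Mar 29, 2242: 365 days.
Mar 29, 2242 → Apr 29, 2242: 31 days (March has 31).
Apr 29, 2242 → May 29, 2242: 30 days (April has 30).
May 29, 2242 → Jun 29, 2242: 31 days (May has 31).
Jun 29, 2242 → Jul 29, 2242: 30 days (June has 30).
Jul 29, 2242 → Aug 19, 2242: 21 days.
Total: 5256 days.

5256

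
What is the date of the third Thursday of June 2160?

June 19, 2160

June 1, 2160 is a Sunday.
The first Thursday is therefore June 5 (4 days later).
The third Thursday is 5 + 2×7 = June 19.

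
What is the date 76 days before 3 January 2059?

October 19, 2058

−3 → Dec 31, 2058 (end of Dec, 31 days; 73 left).
−31 → Nov 30, 2058 (end of Nov, 30 days; 42 left).
−30 → Oct 31, 2058 (end of Oct, 31 days; 12 left).
−12 → Oct 19, 2058.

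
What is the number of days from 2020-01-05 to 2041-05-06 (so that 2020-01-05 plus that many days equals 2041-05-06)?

7792

Jan 5, 2020 → Jan 5, 2021: 366 days (Feb 29, 2020 is in that span).
Jan 5, 2021 → Jan 5, 2022: 365 days.
Jan 5, 2022 → Jan 5, 2023: 365 days.
Jan 5, 2023 → Jan 5, 2024: 365 days.
Jan 5, 2024 → Jan 5, 2025: 366 days (Feb 29, 2024 is in that span).
Jan 5, 2025 → Jan 5, 2026: 365 days.
Jan 5, 2026 → Jan 5, 2027: 365 days.
Jan 5, 2027 → Jan 5, 2028: 365 days.
Jan 5, 2028 → Jan 5, 2029: 366 days (Feb 29, 2028 is in that span).
Jan 5, 2029 → Jan 5, 2030: 365 days.
Jan 5, 2030 → Jan 5, 2031: 365 days.
Jan 5, 2031 → Jan 5, 2032: 365 days.
Jan 5, 2032 → Jan 5, 2033: 366 days (Feb 29, 2032 is in that span).
Jan 5, 2033 → Jan 5, 2034: 365 days.
Jan 5, 2034 → Jan 5, 2035: 365 days.
Jan 5, 2035 → Jan 5, 2036: 365 days.
Jan 5, 2036 → Jan 5, 2037: 366 days (Feb 29, 2036 is in that span).
Jan 5, 2037 → Jan 5, 2038: 365 days.
Jan 5, 2038 → Jan 5, 2039: 365 days.
Jan 5, 2039 → Jan 5, 2040: 365 days.
Jan 5, 2040 → Jan 5, 2041: 366 days (Feb 29, 2040 is in that span).
Jan 5, 2041 → Feb 5, 2041: 31 days (January has 31).
Feb 5, 2041 → Mar 5, 2041: 28 days (February has 28).
Mar 5, 2041 → Apr 5, 2041: 31 days (March has 31).
Apr 5, 2041 → May 5, 2041: 30 days (April has 30).
May 5, 2041 → May 6, 2041: 1 days.
Total: 7792 days.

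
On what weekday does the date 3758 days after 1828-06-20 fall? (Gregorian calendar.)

Thursday

First find the weekday of Jun 20, 1828. Doomsday rule: the anchor day for the 1800s is Friday. For year 28: 28÷12 = 2 r 4, and 4÷4 = 1, so 2+4+1 = 7.
Friday + 7 ≡ Friday — that's 1828's doomsday.
In June the doomsday date is Jun 6.
Jun 20 is 14 days after Jun 6; 14 mod 7 = 0, so Friday + 0 = Friday.
3758 mod 7 = 6, so 3758 days after a Friday is Friday + 6 = Thursday.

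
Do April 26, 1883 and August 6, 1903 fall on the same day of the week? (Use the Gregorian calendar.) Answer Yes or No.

Yes

From Apr 26, 1883 to Aug 6, 1903 is 7406 days.
7406 mod 7 = 0, so they are the same weekday.
(Apr 26, 1883 is a Thursday; Aug 6, 1903 is a Thursday.)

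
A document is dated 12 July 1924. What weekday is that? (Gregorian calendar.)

January 1, 1924 is a Tuesday.
Jan 1, 1924 → Feb 1, 1924: 31 days (January has 31).
Feb 1, 1924 → Mar 1, 1924: 29 days (February has 29).
Mar 1, 1924 → Apr 1, 1924: 31 days (March has 31).
Apr 1, 1924 → May 1, 1924: 30 days (April has 30).
May 1, 1924 → Jun 1, 1924: 31 days (May has 31).
Jun 1, 1924 → Jul 1, 1924: 30 days (June has 30).
Jul 1, 1924 → Jul 12, 1924: 11 days.
Total: 193 days.
193 mod 7 = 4, so Tuesday + 4 = Saturday.

Saturday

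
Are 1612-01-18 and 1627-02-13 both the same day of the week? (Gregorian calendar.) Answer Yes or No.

No

From Jan 18, 1612 to Feb 13, 1627 is 5505 days.
5505 mod 7 = 3, so they are different weekdays.
(Jan 18, 1612 is a Wednesday; Feb 13, 1627 is a Saturday.)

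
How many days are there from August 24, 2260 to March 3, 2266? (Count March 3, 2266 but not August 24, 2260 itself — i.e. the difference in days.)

Aug 24, 2260 → Aug 24, 2261: 365 days.
Aug 24, 2261 → Aug 24, 2262: 365 days.
Aug 24, 2262 → Aug 24, 2263: 365 days.
Aug 24, 2263 → Aug 24, 2264: 366 days (Feb 29, 2264 is in that span).
Aug 24, 2264 → Aug 24, 2265: 365 days.
Aug 24, 2265 → Sep 24, 2265: 31 days (August has 31).
Sep 24, 2265 → Oct 24, 2265: 30 days (September has 30).
Oct 24, 2265 → Nov 24, 2265: 31 days (October has 31).
Nov 24, 2265 → Dec 24, 2265: 30 days (November has 30).
Dec 24, 2265 → Jan 24, 2266: 31 days (December has 31).
Jan 24, 2266 → Feb 24, 2266: 31 days (January has 31).
Feb 24, 2266 → Mar 3, 2266: 7 days.
Total: 2017 days.

2017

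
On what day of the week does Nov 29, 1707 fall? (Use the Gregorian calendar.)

Tuesday

Doomsday rule: the anchor day for the 1700s is Sunday. For year 07: 7÷12 = 0 r 7, and 7÷4 = 1, so 0+7+1 = 8.
Sunday + 8 ≡ Monday — that's 1707's doomsday.
In November the doomsday date is Nov 7.
Nov 29 is 22 days after Nov 7; 22 mod 7 = 1, so Monday + 1 = Tuesday.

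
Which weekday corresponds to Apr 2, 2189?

Doomsday rule: the anchor day for the 2100s is Sunday. For year 89: 89÷12 = 7 r 5, and 5÷4 = 1, so 7+5+1 = 13.
Sunday + 13 ≡ Saturday — that's 2189's doomsday.
In April the doomsday date is Apr 4.
Apr 2 is 2 days before Apr 4; 2 mod 7 = 2, so Saturday − 2 = Thursday.

Thursday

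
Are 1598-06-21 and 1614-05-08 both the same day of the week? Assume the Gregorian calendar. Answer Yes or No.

From Jun 21, 1598 to May 8, 1614 is 5800 days.
5800 mod 7 = 4, so they are different weekdays.
(Jun 21, 1598 is a Sunday; May 8, 1614 is a Thursday.)

No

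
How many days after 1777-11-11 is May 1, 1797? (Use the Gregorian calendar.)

7111

Nov 11, 1777 → Nov 11, 1778: 365 days.
Nov 11, 1778 → Nov 11, 1779: 365 days.
Nov 11, 1779 → Nov 11, 1780: 366 days (Feb 29, 1780 is in that span).
Nov 11, 1780 → Nov 11, 1781: 365 days.
Nov 11, 1781 → Nov 11, 1782: 365 days.
Nov 11, 1782 → Nov 11, 1783: 365 days.
Nov 11, 1783 → Nov 11, 1784: 366 days (Feb 29, 1784 is in that span).
Nov 11, 1784 → Nov 11, 1785: 365 days.
Nov 11, 1785 → Nov 11, 1786: 365 days.
Nov 11, 1786 → Nov 11, 1787: 365 days.
Nov 11, 1787 → Nov 11, 1788: 366 days (Feb 29, 1788 is in that span).
Nov 11, 1788 → Nov 11, 1789: 365 days.
Nov 11, 1789 → Nov 11, 1790: 365 days.
Nov 11, 1790 → Nov 11, 1791: 365 days.
Nov 11, 1791 → Nov 11, 1792: 366 days (Feb 29, 1792 is in that span).
Nov 11, 1792 → Nov 11, 1793: 365 days.
Nov 11, 1793 → Nov 11, 1794: 365 days.
Nov 11, 1794 → Nov 11, 1795: 365 days.
Nov 11, 1795 → Nov 11, 1796: 366 days (Feb 29, 1796 is in that span).
Nov 11, 1796 → Dec 11, 1796: 30 days (November has 30).
Dec 11, 1796 → Jan 11, 1797: 31 days (December has 31).
Jan 11, 1797 → Feb 11, 1797: 31 days (January has 31).
Feb 11, 1797 → Mar 11, 1797: 28 days (February has 28).
Mar 11, 1797 → Apr 11, 1797: 31 days (March has 31).
Apr 11, 1797 → May 1, 1797: 20 days.
Total: 7111 days.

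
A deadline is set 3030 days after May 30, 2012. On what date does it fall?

September 15, 2020

+365 (one year) → May 30, 2013 (2665 left).
+365 (one year) → May 30, 2014 (2300 left).
+365 (one year) → May 30, 2015 (1935 left).
+366 (one year; includes Feb 29, 2016) → May 30, 2016 (1569 left).
+365 (one year) → May 30, 2017 (1204 left).
+365 (one year) → May 30, 2018 (839 left).
+365 (one year) → May 30, 2019 (474 left).
+366 (one year; includes Feb 29, 2020) → May 30, 2020 (108 left).
May has 31 days: +2 → Jun 1, 2020 (106 left).
Jun has 30 days: +30 → Jul 1, 2020 (76 left).
Jul has 31 days: +31 → Aug 1, 2020 (45 left).
Aug has 31 days: +31 → Sep 1, 2020 (14 left).
+14 → Sep 15, 2020.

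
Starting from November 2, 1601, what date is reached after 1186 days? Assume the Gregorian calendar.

+365 (one year) → Nov 2, 1602 (821 left).
+365 (one year) → Nov 2, 1603 (456 left).
+366 (one year; includes Feb 29, 1604) → Nov 2, 1604 (90 left).
Nov has 30 days: +29 → Dec 1, 1604 (61 left).
Dec has 31 days: +31 → Jan 1, 1605 (30 left).
+30 → Jan 31, 1605.

January 31, 1605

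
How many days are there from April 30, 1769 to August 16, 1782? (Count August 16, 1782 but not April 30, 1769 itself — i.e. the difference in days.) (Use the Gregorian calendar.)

4856

Apr 30, 1769 → Apr 30, 1770: 365 days.
Apr 30, 1770 → Apr 30, 1771: 365 days.
Apr 30, 1771 → Apr 30, 1772: 366 days (Feb 29, 1772 is in that span).
Apr 30, 1772 → Apr 30, 1773: 365 days.
Apr 30, 1773 → Apr 30, 1774: 365 days.
Apr 30, 1774 → Apr 30, 1775: 365 days.
Apr 30, 1775 → Apr 30, 1776: 366 days (Feb 29, 1776 is in that span).
Apr 30, 1776 → Apr 30, 1777: 365 days.
Apr 30, 1777 → Apr 30, 1778: 365 days.
Apr 30, 1778 → Apr 30, 1779: 365 days.
Apr 30, 1779 → Apr 30, 1780: 366 days (Feb 29, 1780 is in that span).
Apr 30, 1780 → Apr 30, 1781: 365 days.
Apr 30, 1781 → Apr 30, 1782: 365 days.
Apr 30, 1782 → May 30, 1782: 30 days (April has 30).
May 30, 1782 → Jun 30, 1782: 31 days (May has 31).
Jun 30, 1782 → Jul 30, 1782: 30 days (June has 30).
Jul 30, 1782 → Aug 16, 1782: 17 days.
Total: 4856 days.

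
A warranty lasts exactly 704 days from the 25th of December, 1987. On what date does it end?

November 28, 1989

+366 (one year; includes Feb 29, 1988) → Dec 25, 1988 (338 left).
Dec has 31 days: +7 → Jan 1, 1989 (331 left).
Jan has 31 days: +31 → Feb 1, 1989 (300 left).
Feb has 28 days: +28 → Mar 1, 1989 (272 left).
Mar has 31 days: +31 → Apr 1, 1989 (241 left).
Apr has 30 days: +30 → May 1, 1989 (211 left).
May has 31 days: +31 → Jun 1, 1989 (180 left).
Jun has 30 days: +30 → Jul 1, 1989 (150 left).
Jul has 31 days: +31 → Aug 1, 1989 (119 left).
Aug has 31 days: +31 → Sep 1, 1989 (88 left).
Sep has 30 days: +30 → Oct 1, 1989 (58 left).
Oct has 31 days: +31 → Nov 1, 1989 (27 left).
+27 → Nov 28, 1989.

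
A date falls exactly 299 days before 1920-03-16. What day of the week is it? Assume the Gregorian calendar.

Thursday

First find the weekday of Mar 16, 1920. Doomsday rule: the anchor day for the 1900s is Wednesday. For year 20: 20÷12 = 1 r 8, and 8÷4 = 2, so 1+8+2 = 11.
Wednesday + 11 ≡ Sunday — that's 1920's doomsday.
In March the doomsday date is Mar 14.
Mar 16 is 2 days after Mar 14; 2 mod 7 = 2, so Sunday + 2 = Tuesday.
299 mod 7 = 5, so 299 days before a Tuesday is Tuesday − 5 = Thursday.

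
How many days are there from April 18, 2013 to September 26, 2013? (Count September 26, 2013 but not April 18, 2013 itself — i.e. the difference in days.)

161

Apr 18, 2013 → May 18, 2013: 30 days (April has 30).
May 18, 2013 → Jun 18, 2013: 31 days (May has 31).
Jun 18, 2013 → Jul 18, 2013: 30 days (June has 30).
Jul 18, 2013 → Aug 18, 2013: 31 days (July has 31).
Aug 18, 2013 → Sep 18, 2013: 31 days (August has 31).
Sep 18, 2013 → Sep 26, 2013: 8 days.
Total: 161 days.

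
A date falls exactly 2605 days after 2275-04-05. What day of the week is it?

First find the weekday of Apr 5, 2275. Doomsday rule: the anchor day for the 2200s is Friday. For year 75: 75÷12 = 6 r 3, and 3÷4 = 0, so 6+3+0 = 9.
Friday + 9 ≡ Sunday — that's 2275's doomsday.
In April the doomsday date is Apr 4.
Apr 5 is 1 day after Apr 4; 1 mod 7 = 1, so Sunday + 1 = Monday.
2605 mod 7 = 1, so 2605 days after a Monday is Monday + 1 = Tuesday.

Tuesday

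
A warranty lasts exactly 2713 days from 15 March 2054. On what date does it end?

+365 (one year) → Mar 15, 2055 (2348 left).
+366 (one year; includes Feb 29, 2056) → Mar 15, 2056 (1982 left).
+365 (one year) → Mar 15, 2057 (1617 left).
+365 (one year) → Mar 15, 2058 (1252 left).
+365 (one year) → Mar 15, 2059 (887 left).
+366 (one year; includes Feb 29, 2060) → Mar 15, 2060 (521 left).
+365 (one year) → Mar 15, 2061 (156 left).
Mar has 31 days: +17 → Apr 1, 2061 (139 left).
Apr has 30 days: +30 → May 1, 2061 (109 left).
May has 31 days: +31 → Jun 1, 2061 (78 left).
Jun has 30 days: +30 → Jul 1, 2061 (48 left).
Jul has 31 days: +31 → Aug 1, 2061 (17 left).
+17 → Aug 18, 2061.

August 18, 2061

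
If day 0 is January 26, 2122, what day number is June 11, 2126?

1597

Jan 26, 2122 → Jan 26, 2123: 365 days.
Jan 26, 2123 → Jan 26, 2124: 365 days.
Jan 26, 2124 → Jan 26, 2125: 366 days (Feb 29, 2124 is in that span).
Jan 26, 2125 → Jan 26, 2126: 365 days.
Jan 26, 2126 → Feb 26, 2126: 31 days (January has 31).
Feb 26, 2126 → Mar 26, 2126: 28 days (February has 28).
Mar 26, 2126 → Apr 26, 2126: 31 days (March has 31).
Apr 26, 2126 → May 26, 2126: 30 days (April has 30).
May 26, 2126 → Jun 11, 2126: 16 days.
Total: 1597 days.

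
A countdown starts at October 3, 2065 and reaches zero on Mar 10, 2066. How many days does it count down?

158

Oct 3, 2065 → Nov 3, 2065: 31 days (October has 31).
Nov 3, 2065 → Dec 3, 2065: 30 days (November has 30).
Dec 3, 2065 → Jan 3, 2066: 31 days (December has 31).
Jan 3, 2066 → Feb 3, 2066: 31 days (January has 31).
Feb 3, 2066 → Mar 3, 2066: 28 days (February has 28).
Mar 3, 2066 → Mar 10, 2066: 7 days.
Total: 158 days.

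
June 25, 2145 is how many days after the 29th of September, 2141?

Sep 29, 2141 → Sep 29, 2142: 365 days.
Sep 29, 2142 → Sep 29, 2143: 365 days.
Sep 29, 2143 → Sep 29, 2144: 366 days (Feb 29, 2144 is in that span).
Sep 29, 2144 → Oct 29, 2144: 30 days (September has 30).
Oct 29, 2144 → Nov 29, 2144: 31 days (October has 31).
Nov 29, 2144 → Dec 29, 2144: 30 days (November has 30).
Dec 29, 2144 → Jan 29, 2145: 31 days (December has 31).
Jan 29, 2145 → Feb 28, 2145: 30 days (January has 31).
Feb 28, 2145 → Mar 28, 2145: 28 days (February has 28).
Mar 28, 2145 → Apr 28, 2145: 31 days (March has 31).
Apr 28, 2145 → May 28, 2145: 30 days (April has 30).
May 28, 2145 → Jun 25, 2145: 28 days.
Total: 1365 days.

1365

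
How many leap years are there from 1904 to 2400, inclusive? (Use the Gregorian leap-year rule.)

122

Multiples of 4 in [1904,2400]: 125.
Of those, multiples of 100: 5 (not leap unless ÷400).
Multiples of 400: 2.
Leap years = 125 − 5 + 2 = 122.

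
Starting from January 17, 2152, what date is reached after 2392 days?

+366 (one year; includes Feb 29, 2152) → Jan 17, 2153 (2026 left).
+365 (one year) → Jan 17, 2154 (1661 left).
+365 (one year) → Jan 17, 2155 (1296 left).
+365 (one year) → Jan 17, 2156 (931 left).
+366 (one year; includes Feb 29, 2156) → Jan 17, 2157 (565 left).
+365 (one year) → Jan 17, 2158 (200 left).
Jan has 31 days: +15 → Feb 1, 2158 (185 left).
Feb has 28 days: +28 → Mar 1, 2158 (157 left).
Mar has 31 days: +31 → Apr 1, 2158 (126 left).
Apr has 30 days: +30 → May 1, 2158 (96 left).
May has 31 days: +31 → Jun 1, 2158 (65 left).
Jun has 30 days: +30 → Jul 1, 2158 (35 left).
Jul has 31 days: +31 → Aug 1, 2158 (4 left).
+4 → Aug 5, 2158.

August 5, 2158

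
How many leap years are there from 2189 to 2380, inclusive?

46

Multiples of 4 in [2189,2380]: 48.
Of those, multiples of 100: 2 (not leap unless ÷400).
Multiples of 400: 0.
Leap years = 48 − 2 + 0 = 46.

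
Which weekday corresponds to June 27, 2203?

Doomsday rule: the anchor day for the 2200s is Friday. For year 03: 3÷12 = 0 r 3, and 3÷4 = 0, so 0+3+0 = 3.
Friday + 3 ≡ Monday — that's 2203's doomsday.
In June the doomsday date is Jun 6.
Jun 27 is 21 days after Jun 6; 21 mod 7 = 0, so Monday + 0 = Monday.

Monday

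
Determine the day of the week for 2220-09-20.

Doomsday rule: the anchor day for the 2200s is Friday. For year 20: 20÷12 = 1 r 8, and 8÷4 = 2, so 1+8+2 = 11.
Friday + 11 ≡ Tuesday — that's 2220's doomsday.
In September the doomsday date is Sep 5.
Sep 20 is 15 days after Sep 5; 15 mod 7 = 1, so Tuesday + 1 = Wednesday.

Wednesday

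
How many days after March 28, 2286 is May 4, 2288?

Mar 28, 2286 → Mar 28, 2287: 365 days.
Mar 28, 2287 → Mar 28, 2288: 366 days (Feb 29, 2288 is in that span).
Mar 28, 2288 → Apr 28, 2288: 31 days (March has 31).
Apr 28, 2288 → May 4, 2288: 6 days.
Total: 768 days.

768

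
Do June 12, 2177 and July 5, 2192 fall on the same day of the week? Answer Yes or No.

From Jun 12, 2177 to Jul 5, 2192 is 5502 days.
5502 mod 7 = 0, so they are the same weekday.
(Jun 12, 2177 is a Thursday; Jul 5, 2192 is a Thursday.)

Yes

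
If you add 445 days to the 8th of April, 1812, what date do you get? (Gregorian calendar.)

+365 (one year) → Apr 8, 1813 (80 left).
Apr has 30 days: +23 → May 1, 1813 (57 left).
May has 31 days: +31 → Jun 1, 1813 (26 left).
+26 → Jun 27, 1813.

June 27, 1813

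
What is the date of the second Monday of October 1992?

October 12, 1992

October 1, 1992 is a Thursday.
The first Monday is therefore October 5 (4 days later).
The second Monday is 5 + 1×7 = October 12.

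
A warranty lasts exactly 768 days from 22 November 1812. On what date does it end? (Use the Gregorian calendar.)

December 30, 1814

+365 (one year) → Nov 22, 1813 (403 left).
+365 (one year) → Nov 22, 1814 (38 left).
Nov has 30 days: +9 → Dec 1, 1814 (29 left).
+29 → Dec 30, 1814.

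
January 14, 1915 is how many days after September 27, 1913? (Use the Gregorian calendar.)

Sep 27, 1913 → Sep 27, 1914: 365 days.
Sep 27, 1914 → Oct 27, 1914: 30 days (September has 30).
Oct 27, 1914 → Nov 27, 1914: 31 days (October has 31).
Nov 27, 1914 → Dec 27, 1914: 30 days (November has 30).
Dec 27, 1914 → Jan 14, 1915: 18 days.
Total: 474 days.

474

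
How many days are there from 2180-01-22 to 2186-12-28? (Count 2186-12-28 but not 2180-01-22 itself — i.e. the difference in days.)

Jan 22, 2180 → Jan 22, 2181: 366 days (Feb 29, 2180 is in that span).
Jan 22, 2181 → Jan 22, 2182: 365 days.
Jan 22, 2182 → Jan 22, 2183: 365 days.
Jan 22, 2183 → Jan 22, 2184: 365 days.
Jan 22, 2184 → Jan 22, 2185: 366 days (Feb 29, 2184 is in that span).
Jan 22, 2185 → Jan 22, 2186: 365 days.
Jan 22, 2186 → Feb 22, 2186: 31 days (January has 31).
Feb 22, 2186 → Mar 22, 2186: 28 days (February has 28).
Mar 22, 2186 → Apr 22, 2186: 31 days (March has 31).
Apr 22, 2186 → May 22, 2186: 30 days (April has 30).
May 22, 2186 → Jun 22, 2186: 31 days (May has 31).
Jun 22, 2186 → Jul 22, 2186: 30 days (June has 30).
Jul 22, 2186 → Aug 22, 2186: 31 days (July has 31).
Aug 22, 2186 → Sep 22, 2186: 31 days (August has 31).
Sep 22, 2186 → Oct 22, 2186: 30 days (September has 30).
Oct 22, 2186 → Nov 22, 2186: 31 days (October has 31).
Nov 22, 2186 → Dec 22, 2186: 30 days (November has 30).
Dec 22, 2186 → Dec 28, 2186: 6 days.
Total: 2532 days.

2532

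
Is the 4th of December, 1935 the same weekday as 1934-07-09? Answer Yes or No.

From Jul 9, 1934 to Dec 4, 1935 is 513 days.
513 mod 7 = 2, so they are different weekdays.
(Jul 9, 1934 is a Monday; Dec 4, 1935 is a Wednesday.)

No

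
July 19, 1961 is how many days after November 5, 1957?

Nov 5, 1957 → Nov 5, 1958: 365 days.
Nov 5, 1958 → Nov 5, 1959: 365 days.
Nov 5, 1959 → Nov 5, 1960: 366 days (Feb 29, 1960 is in that span).
Nov 5, 1960 → Dec 5, 1960: 30 days (November has 30).
Dec 5, 1960 → Jan 5, 1961: 31 days (December has 31).
Jan 5, 1961 → Feb 5, 1961: 31 days (January has 31).
Feb 5, 1961 → Mar 5, 1961: 28 days (February has 28).
Mar 5, 1961 → Apr 5, 1961: 31 days (March has 31).
Apr 5, 1961 → May 5, 1961: 30 days (April has 30).
May 5, 1961 → Jun 5, 1961: 31 days (May has 31).
Jun 5, 1961 → Jul 5, 1961: 30 days (June has 30).
Jul 5, 1961 → Jul 19, 1961: 14 days.
Total: 1352 days.

1352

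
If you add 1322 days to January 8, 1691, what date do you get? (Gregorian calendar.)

August 22, 1694

+365 (one year) → Jan 8, 1692 (957 left).
+366 (one year; includes Feb 29, 1692) → Jan 8, 1693 (591 left).
+365 (one year) → Jan 8, 1694 (226 left).
Jan has 31 days: +24 → Feb 1, 1694 (202 left).
Feb has 28 days: +28 → Mar 1, 1694 (174 left).
Mar has 31 days: +31 → Apr 1, 1694 (143 left).
Apr has 30 days: +30 → May 1, 1694 (113 left).
May has 31 days: +31 → Jun 1, 1694 (82 left).
Jun has 30 days: +30 → Jul 1, 1694 (52 left).
Jul has 31 days: +31 → Aug 1, 1694 (21 left).
+21 → Aug 22, 1694.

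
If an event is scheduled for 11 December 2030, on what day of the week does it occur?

January 1, 2030 is a Tuesday.
Jan 1, 2030 → Feb 1, 2030: 31 days (January has 31).
Feb 1, 2030 → Mar 1, 2030: 28 days (February has 28).
Mar 1, 2030 → Apr 1, 2030: 31 days (March has 31).
Apr 1, 2030 → May 1, 2030: 30 days (April has 30).
May 1, 2030 → Jun 1, 2030: 31 days (May has 31).
Jun 1, 2030 → Jul 1, 2030: 30 days (June has 30).
Jul 1, 2030 → Aug 1, 2030: 31 days (July has 31).
Aug 1, 2030 → Sep 1, 2030: 31 days (August has 31).
Sep 1, 2030 → Oct 1, 2030: 30 days (September has 30).
Oct 1, 2030 → Nov 1, 2030: 31 days (October has 31).
Nov 1, 2030 → Dec 1, 2030: 30 days (November has 30).
Dec 1, 2030 → Dec 11, 2030: 10 days.
Total: 344 days.
344 mod 7 = 1, so Tuesday + 1 = Wednesday.

Wednesday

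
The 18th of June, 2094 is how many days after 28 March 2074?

7387

Mar 28, 2074 → Mar 28, 2075: 365 days.
Mar 28, 2075 → Mar 28, 2076: 366 days (Feb 29, 2076 is in that span).
Mar 28, 2076 → Mar 28, 2077: 365 days.
Mar 28, 2077 → Mar 28, 2078: 365 days.
Mar 28, 2078 → Mar 28, 2079: 365 days.
Mar 28, 2079 → Mar 28, 2080: 366 days (Feb 29, 2080 is in that span).
Mar 28, 2080 → Mar 28, 2081: 365 days.
Mar 28, 2081 → Mar 28, 2082: 365 days.
Mar 28, 2082 → Mar 28, 2083: 365 days.
Mar 28, 2083 → Mar 28, 2084: 366 days (Feb 29, 2084 is in that span).
Mar 28, 2084 → Mar 28, 2085: 365 days.
Mar 28, 2085 → Mar 28, 2086: 365 days.
Mar 28, 2086 → Mar 28, 2087: 365 days.
Mar 28, 2087 → Mar 28, 2088: 366 days (Feb 29, 2088 is in that span).
Mar 28, 2088 → Mar 28, 2089: 365 days.
Mar 28, 2089 → Mar 28, 2090: 365 days.
Mar 28, 2090 → Mar 28, 2091: 365 days.
Mar 28, 2091 → Mar 28, 2092: 366 days (Feb 29, 2092 is in that span).
Mar 28, 2092 → Mar 28, 2093: 365 days.
Mar 28, 2093 → Mar 28, 2094: 365 days.
Mar 28, 2094 → Apr 28, 2094: 31 days (March has 31).
Apr 28, 2094 → May 28, 2094: 30 days (April has 30).
May 28, 2094 → Jun 18, 2094: 21 days.
Total: 7387 days.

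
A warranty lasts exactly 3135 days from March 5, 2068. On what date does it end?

October 4, 2076

+365 (one year) → Mar 5, 2069 (2770 left).
+365 (one year) → Mar 5, 2070 (2405 left).
+365 (one year) → Mar 5, 2071 (2040 left).
+366 (one year; includes Feb 29, 2072) → Mar 5, 2072 (1674 left).
+365 (one year) → Mar 5, 2073 (1309 left).
+365 (one year) → Mar 5, 2074 (944 left).
+365 (one year) → Mar 5, 2075 (579 left).
+366 (one year; includes Feb 29, 2076) → Mar 5, 2076 (213 left).
Mar has 31 days: +27 → Apr 1, 2076 (186 left).
Apr has 30 days: +30 → May 1, 2076 (156 left).
May has 31 days: +31 → Jun 1, 2076 (125 left).
Jun has 30 days: +30 → Jul 1, 2076 (95 left).
Jul has 31 days: +31 → Aug 1, 2076 (64 left).
Aug has 31 days: +31 → Sep 1, 2076 (33 left).
Sep has 30 days: +30 → Oct 1, 2076 (3 left).
+3 → Oct 4, 2076.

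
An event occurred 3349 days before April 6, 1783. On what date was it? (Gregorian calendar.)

−365 (one year) → Apr 6, 1782 (2984 left).
−365 (one year) → Apr 6, 1781 (2619 left).
−365 (one year) → Apr 6, 1780 (2254 left).
−366 (one year; includes Feb 29, 1780) → Apr 6, 1779 (1888 left).
−365 (one year) → Apr 6, 1778 (1523 left).
−365 (one year) → Apr 6, 1777 (1158 left).
−365 (one year) → Apr 6, 1776 (793 left).
−366 (one year; includes Feb 29, 1776) → Apr 6, 1775 (427 left).
−365 (one year) → Apr 6, 1774 (62 left).
−6 → Mar 31, 1774 (end of Mar, 31 days; 56 left).
−31 → Feb 28, 1774 (end of Feb, 28 days; 25 left).
−25 → Feb 3, 1774.

February 3, 1774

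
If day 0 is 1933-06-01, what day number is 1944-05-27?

4013

Jun 1, 1933 → Jun 1, 1934: 365 days.
Jun 1, 1934 → Jun 1, 1935: 365 days.
Jun 1, 1935 → Jun 1, 1936: 366 days (Feb 29, 1936 is in that span).
Jun 1, 1936 → Jun 1, 1937: 365 days.
Jun 1, 1937 → Jun 1, 1938: 365 days.
Jun 1, 1938 → Jun 1, 1939: 365 days.
Jun 1, 1939 → Jun 1, 1940: 366 days (Feb 29, 1940 is in that span).
Jun 1, 1940 → Jun 1, 1941: 365 days.
Jun 1, 1941 → Jun 1, 1942: 365 days.
Jun 1, 1942 → Jun 1, 1943: 365 days.
Jun 1, 1943 → Jul 1, 1943: 30 days (June has 30).
Jul 1, 1943 → Aug 1, 1943: 31 days (July has 31).
Aug 1, 1943 → Sep 1, 1943: 31 days (August has 31).
Sep 1, 1943 → Oct 1, 1943: 30 days (September has 30).
Oct 1, 1943 → Nov 1, 1943: 31 days (October has 31).
Nov 1, 1943 → Dec 1, 1943: 30 days (November has 30).
Dec 1, 1943 → Jan 1, 1944: 31 days (December has 31).
Jan 1, 1944 → Feb 1, 1944: 31 days (January has 31).
Feb 1, 1944 → Mar 1, 1944: 29 days (February has 29).
Mar 1, 1944 → Apr 1, 1944: 31 days (March has 31).
Apr 1, 1944 → May 1, 1944: 30 days (April has 30).
May 1, 1944 → May 27, 1944: 26 days.
Total: 4013 days.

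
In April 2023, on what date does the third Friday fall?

April 21, 2023

April 1, 2023 is a Saturday.
The first Friday is therefore April 7 (6 days later).
The third Friday is 7 + 2×7 = April 21.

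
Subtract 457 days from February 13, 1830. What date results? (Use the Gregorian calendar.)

November 13, 1828

−365 (one year) → Feb 13, 1829 (92 left).
−13 → Jan 31, 1829 (end of Jan, 31 days; 79 left).
−31 → Dec 31, 1828 (end of Dec, 31 days; 48 left).
−31 → Nov 30, 1828 (end of Nov, 30 days; 17 left).
−17 → Nov 13, 1828.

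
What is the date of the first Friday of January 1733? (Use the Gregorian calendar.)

January 1, 1733 is a Thursday.
The first Friday is therefore January 2 (1 days later).

January 2, 1733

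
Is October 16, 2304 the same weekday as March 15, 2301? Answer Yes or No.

No

From Mar 15, 2301 to Oct 16, 2304 is 1311 days.
1311 mod 7 = 2, so they are different weekdays.
(Mar 15, 2301 is a Friday; Oct 16, 2304 is a Sunday.)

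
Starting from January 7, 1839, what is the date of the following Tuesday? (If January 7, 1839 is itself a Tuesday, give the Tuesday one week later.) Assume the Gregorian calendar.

Jan 7, 1839 is a Monday.
From Monday to the next Tuesday is 1 day.
Jan 7, 1839 + 1 = Jan 8, 1839.

January 8, 1839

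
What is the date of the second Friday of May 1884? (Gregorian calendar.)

May 1, 1884 is a Thursday.
The first Friday is therefore May 2 (1 days later).
The second Friday is 2 + 1×7 = May 9.

May 9, 1884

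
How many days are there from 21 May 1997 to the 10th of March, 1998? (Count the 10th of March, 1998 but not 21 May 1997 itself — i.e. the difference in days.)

293

May 21, 1997 → Jun 21, 1997: 31 days (May has 31).
Jun 21, 1997 → Jul 21, 1997: 30 days (June has 30).
Jul 21, 1997 → Aug 21, 1997: 31 days (July has 31).
Aug 21, 1997 → Sep 21, 1997: 31 days (August has 31).
Sep 21, 1997 → Oct 21, 1997: 30 days (September has 30).
Oct 21, 1997 → Nov 21, 1997: 31 days (October has 31).
Nov 21, 1997 → Dec 21, 1997: 30 days (November has 30).
Dec 21, 1997 → Jan 21, 1998: 31 days (December has 31).
Jan 21, 1998 → Feb 21, 1998: 31 days (January has 31).
Feb 21, 1998 → Mar 10, 1998: 17 days.
Total: 293 days.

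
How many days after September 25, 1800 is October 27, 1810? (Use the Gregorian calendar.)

Sep 25, 1800 → Sep 25, 1801: 365 days.
Sep 25, 1801 → Sep 25, 1802: 365 days.
Sep 25, 1802 → Sep 25, 1803: 365 days.
Sep 25, 1803 → Sep 25, 1804: 366 days (Feb 29, 1804 is in that span).
Sep 25, 1804 → Sep 25, 1805: 365 days.
Sep 25, 1805 → Sep 25, 1806: 365 days.
Sep 25, 1806 → Sep 25, 1807: 365 days.
Sep 25, 1807 → Sep 25, 1808: 366 days (Feb 29, 1808 is in that span).
Sep 25, 1808 → Sep 25, 1809: 365 days.
Sep 25, 1809 → Oct 25, 1809: 30 days (September has 30).
Oct 25, 1809 → Nov 25, 1809: 31 days (October has 31).
Nov 25, 1809 → Dec 25, 1809: 30 days (November has 30).
Dec 25, 1809 → Jan 25, 1810: 31 days (December has 31).
Jan 25, 1810 → Feb 25, 1810: 31 days (January has 31).
Feb 25, 1810 → Mar 25, 1810: 28 days (February has 28).
Mar 25, 1810 → Apr 25, 1810: 31 days (March has 31).
Apr 25, 1810 → May 25, 1810: 30 days (April has 30).
May 25, 1810 → Jun 25, 1810: 31 days (May has 31).
Jun 25, 1810 → Jul 25, 1810: 30 days (June has 30).
Jul 25, 1810 → Aug 25, 1810: 31 days (July has 31).
Aug 25, 1810 → Sep 25, 1810: 31 days (August has 31).
Sep 25, 1810 → Oct 25, 1810: 30 days (September has 30).
Oct 25, 1810 → Oct 27, 1810: 2 days.
Total: 3684 days.

3684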